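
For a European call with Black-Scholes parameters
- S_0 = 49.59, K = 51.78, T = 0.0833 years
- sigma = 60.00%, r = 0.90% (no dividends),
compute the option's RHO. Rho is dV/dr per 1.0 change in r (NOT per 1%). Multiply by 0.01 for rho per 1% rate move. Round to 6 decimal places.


Answer: Rho = 1.594792

Derivation:
d1 = -0.1586360490; d2 = -0.3318064853
phi(d1) = 0.3939539592; exp(-qT) = 1.0000000000; exp(-rT) = 0.9992505810
N(d2) = 0.3700176934
Rho = K*T*exp(-rT)*N(d2) = 51.7800 * 0.0833 * 0.9992505810 * 0.3700176934 = 1.594792


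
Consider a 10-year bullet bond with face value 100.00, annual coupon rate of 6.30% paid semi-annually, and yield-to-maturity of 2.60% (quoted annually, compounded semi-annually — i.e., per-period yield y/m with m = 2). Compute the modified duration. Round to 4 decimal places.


Answer: Modified duration = 7.8298

Derivation:
Coupon per period c = face * coupon_rate / m = 3.150000
Periods per year m = 2; per-period yield y/m = 0.013000
Number of cashflows N = 20
Cashflows (t years, CF_t, discount factor 1/(1+y/m)^(m*t), PV):
  t = 0.5000: CF_t = 3.150000, DF = 0.987167, PV = 3.109576
  t = 1.0000: CF_t = 3.150000, DF = 0.974498, PV = 3.069670
  t = 1.5000: CF_t = 3.150000, DF = 0.961992, PV = 3.030276
  t = 2.0000: CF_t = 3.150000, DF = 0.949647, PV = 2.991388
  t = 2.5000: CF_t = 3.150000, DF = 0.937460, PV = 2.952999
  t = 3.0000: CF_t = 3.150000, DF = 0.925429, PV = 2.915103
  t = 3.5000: CF_t = 3.150000, DF = 0.913553, PV = 2.877693
  t = 4.0000: CF_t = 3.150000, DF = 0.901829, PV = 2.840763
  t = 4.5000: CF_t = 3.150000, DF = 0.890256, PV = 2.804307
  t = 5.0000: CF_t = 3.150000, DF = 0.878831, PV = 2.768319
  t = 5.5000: CF_t = 3.150000, DF = 0.867553, PV = 2.732792
  t = 6.0000: CF_t = 3.150000, DF = 0.856420, PV = 2.697722
  t = 6.5000: CF_t = 3.150000, DF = 0.845429, PV = 2.663102
  t = 7.0000: CF_t = 3.150000, DF = 0.834580, PV = 2.628926
  t = 7.5000: CF_t = 3.150000, DF = 0.823869, PV = 2.595188
  t = 8.0000: CF_t = 3.150000, DF = 0.813296, PV = 2.561884
  t = 8.5000: CF_t = 3.150000, DF = 0.802859, PV = 2.529007
  t = 9.0000: CF_t = 3.150000, DF = 0.792556, PV = 2.496552
  t = 9.5000: CF_t = 3.150000, DF = 0.782385, PV = 2.464513
  t = 10.0000: CF_t = 103.150000, DF = 0.772345, PV = 79.667342
Price P = sum_t PV_t = 132.397120
First compute Macaulay numerator sum_t t * PV_t:
  t * PV_t at t = 0.5000: 1.554788
  t * PV_t at t = 1.0000: 3.069670
  t * PV_t at t = 1.5000: 4.545414
  t * PV_t at t = 2.0000: 5.982776
  t * PV_t at t = 2.5000: 7.382498
  t * PV_t at t = 3.0000: 8.745309
  t * PV_t at t = 3.5000: 10.071925
  t * PV_t at t = 4.0000: 11.363052
  t * PV_t at t = 4.5000: 12.619381
  t * PV_t at t = 5.0000: 13.841594
  t * PV_t at t = 5.5000: 15.030359
  t * PV_t at t = 6.0000: 16.186333
  t * PV_t at t = 6.5000: 17.310162
  t * PV_t at t = 7.0000: 18.402480
  t * PV_t at t = 7.5000: 19.463912
  t * PV_t at t = 8.0000: 20.495070
  t * PV_t at t = 8.5000: 21.496557
  t * PV_t at t = 9.0000: 22.468964
  t * PV_t at t = 9.5000: 23.412872
  t * PV_t at t = 10.0000: 796.673415
Macaulay duration D = 1050.116531 / 132.397120 = 7.931566
Modified duration = D / (1 + y/m) = 7.931566 / (1 + 0.013000) = 7.829779


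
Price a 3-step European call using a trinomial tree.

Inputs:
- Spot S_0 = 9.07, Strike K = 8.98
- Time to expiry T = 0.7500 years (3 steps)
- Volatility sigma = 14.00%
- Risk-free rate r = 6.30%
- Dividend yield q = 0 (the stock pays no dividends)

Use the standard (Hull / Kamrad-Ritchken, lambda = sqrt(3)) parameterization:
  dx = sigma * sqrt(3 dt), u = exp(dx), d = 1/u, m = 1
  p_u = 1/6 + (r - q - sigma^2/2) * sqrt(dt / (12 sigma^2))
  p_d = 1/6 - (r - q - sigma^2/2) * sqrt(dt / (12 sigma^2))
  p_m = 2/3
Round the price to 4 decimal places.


Answer: Price = V(0,0) = 0.6920

Derivation:
dt = T/N = 0.250000; dx = sigma*sqrt(3*dt) = 0.121244
u = exp(dx) = 1.128900; d = 1/u = 0.885818
p_u = 0.221515, p_m = 0.666667, p_d = 0.111818
Discount per step: exp(-r*dt) = 0.984373
Stock lattice S(k, j) with j the centered position index:
  k=0: S(0,+0) = 9.0700
  k=1: S(1,-1) = 8.0344; S(1,+0) = 9.0700; S(1,+1) = 10.2391
  k=2: S(2,-2) = 7.1170; S(2,-1) = 8.0344; S(2,+0) = 9.0700; S(2,+1) = 10.2391; S(2,+2) = 11.5589
  k=3: S(3,-3) = 6.3044; S(3,-2) = 7.1170; S(3,-1) = 8.0344; S(3,+0) = 9.0700; S(3,+1) = 10.2391; S(3,+2) = 11.5589; S(3,+3) = 13.0489
Terminal payoffs V(N, j) = max(S_T - K, 0):
  V(3,-3) = 0.000000; V(3,-2) = 0.000000; V(3,-1) = 0.000000; V(3,+0) = 0.090000; V(3,+1) = 1.259121; V(3,+2) = 2.578942; V(3,+3) = 4.068888
Backward induction: V(k, j) = exp(-r*dt) * [p_u * V(k+1, j+1) + p_m * V(k+1, j) + p_d * V(k+1, j-1)]
  V(2,-2) = exp(-r*dt) * [p_u*0.000000 + p_m*0.000000 + p_d*0.000000] = 0.000000
  V(2,-1) = exp(-r*dt) * [p_u*0.090000 + p_m*0.000000 + p_d*0.000000] = 0.019625
  V(2,+0) = exp(-r*dt) * [p_u*1.259121 + p_m*0.090000 + p_d*0.000000] = 0.333618
  V(2,+1) = exp(-r*dt) * [p_u*2.578942 + p_m*1.259121 + p_d*0.090000] = 1.398551
  V(2,+2) = exp(-r*dt) * [p_u*4.068888 + p_m*2.578942 + p_d*1.259121] = 2.718256
  V(1,-1) = exp(-r*dt) * [p_u*0.333618 + p_m*0.019625 + p_d*0.000000] = 0.085625
  V(1,+0) = exp(-r*dt) * [p_u*1.398551 + p_m*0.333618 + p_d*0.019625] = 0.526055
  V(1,+1) = exp(-r*dt) * [p_u*2.718256 + p_m*1.398551 + p_d*0.333618] = 1.547244
  V(0,+0) = exp(-r*dt) * [p_u*1.547244 + p_m*0.526055 + p_d*0.085625] = 0.692030


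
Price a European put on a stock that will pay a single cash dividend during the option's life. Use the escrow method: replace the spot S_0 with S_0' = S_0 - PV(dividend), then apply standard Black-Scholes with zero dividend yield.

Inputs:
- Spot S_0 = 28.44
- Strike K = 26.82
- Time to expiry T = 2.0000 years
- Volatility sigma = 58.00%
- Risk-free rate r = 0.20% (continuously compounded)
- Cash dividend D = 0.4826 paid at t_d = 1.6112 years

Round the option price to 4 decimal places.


Answer: Price = 8.0903

Derivation:
PV(D) = D * exp(-r * t_d) = 0.4826 * 0.99678279 = 0.48104737
S_0' = S_0 - PV(D) = 28.4400 - 0.48104737 = 27.95895263
d1 = (ln(S_0'/K) + (r + sigma^2/2)*T) / (sigma*sqrt(T)) = 0.46570245
d2 = d1 - sigma*sqrt(T) = -0.35454141
exp(-rT) = 0.99600799
N(-d1) = 0.32071425; N(-d2) = 0.63853341
P = K * exp(-rT) * N(-d2) - S_0' * N(-d1) = 26.8200 * 0.99600799 * 0.63853341 - 27.95895263 * 0.32071425 = 8.0903


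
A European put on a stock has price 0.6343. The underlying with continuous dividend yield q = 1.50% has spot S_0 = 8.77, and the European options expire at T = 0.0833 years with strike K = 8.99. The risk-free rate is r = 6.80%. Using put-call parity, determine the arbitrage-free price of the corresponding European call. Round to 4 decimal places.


Put-call parity: C - P = S_0 * exp(-qT) - K * exp(-rT).
S_0 * exp(-qT) = 8.7700 * 0.99875128 = 8.75904873
K * exp(-rT) = 8.9900 * 0.99435161 = 8.93922100
C = P + S*exp(-qT) - K*exp(-rT)
C = 0.6343 + 8.75904873 - 8.93922100 = 0.4541

Answer: Call price = 0.4541


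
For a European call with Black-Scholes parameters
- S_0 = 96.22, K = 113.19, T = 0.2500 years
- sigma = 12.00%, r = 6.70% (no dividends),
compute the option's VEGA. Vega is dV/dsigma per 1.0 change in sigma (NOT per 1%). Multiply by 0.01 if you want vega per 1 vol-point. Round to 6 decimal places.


Answer: Vega = 1.082557

Derivation:
d1 = -2.3980097729; d2 = -2.4580097729
phi(d1) = 0.0225017101; exp(-qT) = 1.0000000000; exp(-rT) = 0.9833895013
Vega = S * exp(-qT) * phi(d1) * sqrt(T) = 96.2200 * 1.0000000000 * 0.0225017101 * 0.5000000000 = 1.082557


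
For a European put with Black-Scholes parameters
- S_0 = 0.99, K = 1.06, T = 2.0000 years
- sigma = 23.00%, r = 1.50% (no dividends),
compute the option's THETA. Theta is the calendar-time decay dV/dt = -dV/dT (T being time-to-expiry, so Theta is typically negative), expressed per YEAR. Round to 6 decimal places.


Answer: Theta = -0.022665

Derivation:
d1 = 0.0448267455; d2 = -0.2804423739
phi(d1) = 0.3985416570; exp(-qT) = 1.0000000000; exp(-rT) = 0.9704455335
Theta = -S*exp(-qT)*phi(d1)*sigma/(2*sqrt(T)) + r*K*exp(-rT)*N(-d2) - q*S*exp(-qT)*N(-d1)
N(-d1) = 0.4821227034; N(-d2) = 0.6104309344; sqrt(T) = 1.4142135624
Term 1 = -0.9900 * 1.0000000000 * 0.3985416570 * 0.2300 / (2 * 1.4142135624) = -0.0320842402
Term 2 = 0.0150 * 1.0600 * 0.9704455335 * 0.6104309344 = 0.0094190006
Term 3 = 0 (no dividend yield, q = 0)
Theta = -0.0320842402 + (0.0094190006) + (0.0000000000) = -0.022665


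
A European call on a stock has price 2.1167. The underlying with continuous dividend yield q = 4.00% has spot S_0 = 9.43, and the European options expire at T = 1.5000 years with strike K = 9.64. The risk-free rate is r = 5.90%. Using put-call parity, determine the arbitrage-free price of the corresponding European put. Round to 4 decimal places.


Answer: Put price = 2.0594

Derivation:
Put-call parity: C - P = S_0 * exp(-qT) - K * exp(-rT).
S_0 * exp(-qT) = 9.4300 * 0.94176453 = 8.88083955
K * exp(-rT) = 9.6400 * 0.91530311 = 8.82352199
P = C - S*exp(-qT) + K*exp(-rT)
P = 2.1167 - 8.88083955 + 8.82352199 = 2.0594


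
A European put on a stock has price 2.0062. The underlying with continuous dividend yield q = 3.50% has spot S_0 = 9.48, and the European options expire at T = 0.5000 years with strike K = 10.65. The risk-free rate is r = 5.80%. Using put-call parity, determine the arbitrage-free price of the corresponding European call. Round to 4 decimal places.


Answer: Call price = 0.9762

Derivation:
Put-call parity: C - P = S_0 * exp(-qT) - K * exp(-rT).
S_0 * exp(-qT) = 9.4800 * 0.98265224 = 9.31554319
K * exp(-rT) = 10.6500 * 0.97141646 = 10.34558535
C = P + S*exp(-qT) - K*exp(-rT)
C = 2.0062 + 9.31554319 - 10.34558535 = 0.9762


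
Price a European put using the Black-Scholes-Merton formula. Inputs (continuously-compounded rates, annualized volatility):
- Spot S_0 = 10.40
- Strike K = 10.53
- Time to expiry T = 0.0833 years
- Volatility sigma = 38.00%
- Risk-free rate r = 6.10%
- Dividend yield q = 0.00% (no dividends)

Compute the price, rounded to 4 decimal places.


d1 = (ln(S/K) + (r - q + 0.5*sigma^2) * T) / (sigma * sqrt(T)) = -0.01209906
d2 = d1 - sigma * sqrt(T) = -0.12177367
exp(-rT) = 0.99493159; exp(-qT) = 1.00000000
P = K * exp(-rT) * N(-d2) - S_0 * exp(-qT) * N(-d1)
N(-d1) = 0.50482671; N(-d2) = 0.54846087
P = 10.5300 * 0.99493159 * 0.54846087 - 10.4000 * 1.00000000 * 0.50482671 = 0.4958

Answer: Price = 0.4958


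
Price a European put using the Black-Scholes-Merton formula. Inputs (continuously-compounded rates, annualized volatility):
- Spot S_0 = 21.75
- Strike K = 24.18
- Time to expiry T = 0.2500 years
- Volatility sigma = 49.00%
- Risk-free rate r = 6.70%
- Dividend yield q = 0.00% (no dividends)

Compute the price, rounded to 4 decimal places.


d1 = (ln(S/K) + (r - q + 0.5*sigma^2) * T) / (sigma * sqrt(T)) = -0.24142689
d2 = d1 - sigma * sqrt(T) = -0.48642689
exp(-rT) = 0.98338950; exp(-qT) = 1.00000000
P = K * exp(-rT) * N(-d2) - S_0 * exp(-qT) * N(-d1)
N(-d1) = 0.59538786; N(-d2) = 0.68666773
P = 24.1800 * 0.98338950 * 0.68666773 - 21.7500 * 1.00000000 * 0.59538786 = 3.3781

Answer: Price = 3.3781


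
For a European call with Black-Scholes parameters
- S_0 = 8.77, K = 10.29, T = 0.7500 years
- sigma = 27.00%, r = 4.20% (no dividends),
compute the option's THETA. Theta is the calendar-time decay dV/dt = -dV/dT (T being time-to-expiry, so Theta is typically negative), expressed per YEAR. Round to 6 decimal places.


d1 = -0.4319360226; d2 = -0.6657628816
phi(d1) = 0.3634102575; exp(-qT) = 1.0000000000; exp(-rT) = 0.9689909565
Theta = -S*exp(-qT)*phi(d1)*sigma/(2*sqrt(T)) - r*K*exp(-rT)*N(d2) + q*S*exp(-qT)*N(d1)
N(d1) = 0.3328939563; N(d2) = 0.2527813368; sqrt(T) = 0.8660254038
Term 1 = -8.7700 * 1.0000000000 * 0.3634102575 * 0.2700 / (2 * 0.8660254038) = -0.4968209622
Term 2 = -0.0420 * 10.2900 * 0.9689909565 * 0.2527813368 = -0.1058593920
Term 3 = 0 (no dividend yield, q = 0)
Theta = -0.4968209622 + (-0.1058593920) + (0.0000000000) = -0.602680

Answer: Theta = -0.602680


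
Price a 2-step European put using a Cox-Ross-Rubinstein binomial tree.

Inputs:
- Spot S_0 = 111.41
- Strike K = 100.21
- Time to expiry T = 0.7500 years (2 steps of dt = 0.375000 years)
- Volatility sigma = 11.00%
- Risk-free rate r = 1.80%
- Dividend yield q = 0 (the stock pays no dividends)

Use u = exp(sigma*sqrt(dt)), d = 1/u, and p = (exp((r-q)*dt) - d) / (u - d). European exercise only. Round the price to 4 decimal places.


Answer: Price = V(0,0) = 0.6105

Derivation:
dt = T/N = 0.375000
u = exp(sigma*sqrt(dt)) = 1.069682; d = 1/u = 0.934858
p = (exp((r-q)*dt) - d) / (u - d) = 0.533401
Discount per step: exp(-r*dt) = 0.993273
Stock lattice S(k, i) with i counting down-moves:
  k=0: S(0,0) = 111.4100
  k=1: S(1,0) = 119.1732; S(1,1) = 104.1525
  k=2: S(2,0) = 127.4774; S(2,1) = 111.4100; S(2,2) = 97.3678
Terminal payoffs V(N, i) = max(K - S_T, 0):
  V(2,0) = 0.000000; V(2,1) = 0.000000; V(2,2) = 2.842240
Backward induction: V(k, i) = exp(-r*dt) * [p * V(k+1, i) + (1-p) * V(k+1, i+1)].
  V(1,0) = exp(-r*dt) * [p*0.000000 + (1-p)*0.000000] = 0.000000
  V(1,1) = exp(-r*dt) * [p*0.000000 + (1-p)*2.842240] = 1.317265
  V(0,0) = exp(-r*dt) * [p*0.000000 + (1-p)*1.317265] = 0.610500


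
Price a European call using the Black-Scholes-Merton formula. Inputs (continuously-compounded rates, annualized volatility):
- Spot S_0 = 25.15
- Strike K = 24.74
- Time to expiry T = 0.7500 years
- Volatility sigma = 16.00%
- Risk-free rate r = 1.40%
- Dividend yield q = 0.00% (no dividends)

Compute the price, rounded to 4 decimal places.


Answer: Price = 1.7307

Derivation:
d1 = (ln(S/K) + (r - q + 0.5*sigma^2) * T) / (sigma * sqrt(T)) = 0.26367969
d2 = d1 - sigma * sqrt(T) = 0.12511563
exp(-rT) = 0.98955493; exp(-qT) = 1.00000000
C = S_0 * exp(-qT) * N(d1) - K * exp(-rT) * N(d2)
N(d1) = 0.60398663; N(d2) = 0.54978399
C = 25.1500 * 1.00000000 * 0.60398663 - 24.7400 * 0.98955493 * 0.54978399 = 1.7307


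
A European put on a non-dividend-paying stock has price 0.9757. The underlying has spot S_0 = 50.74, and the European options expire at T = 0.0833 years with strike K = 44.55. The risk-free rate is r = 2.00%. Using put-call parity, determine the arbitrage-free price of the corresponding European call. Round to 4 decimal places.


Put-call parity: C - P = S_0 * exp(-qT) - K * exp(-rT).
S_0 * exp(-qT) = 50.7400 * 1.00000000 = 50.74000000
K * exp(-rT) = 44.5500 * 0.99833539 = 44.47584149
C = P + S*exp(-qT) - K*exp(-rT)
C = 0.9757 + 50.74000000 - 44.47584149 = 7.2399

Answer: Call price = 7.2399


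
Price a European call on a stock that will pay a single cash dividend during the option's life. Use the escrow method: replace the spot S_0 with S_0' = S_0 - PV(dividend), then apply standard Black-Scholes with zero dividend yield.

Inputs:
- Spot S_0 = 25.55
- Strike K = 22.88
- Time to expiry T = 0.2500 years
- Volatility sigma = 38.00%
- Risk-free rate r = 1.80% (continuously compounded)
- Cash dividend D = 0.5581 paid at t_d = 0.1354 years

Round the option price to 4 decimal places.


PV(D) = D * exp(-r * t_d) = 0.5581 * 0.99756577 = 0.55674145
S_0' = S_0 - PV(D) = 25.5500 - 0.55674145 = 24.99325855
d1 = (ln(S_0'/K) + (r + sigma^2/2)*T) / (sigma*sqrt(T)) = 0.58364718
d2 = d1 - sigma*sqrt(T) = 0.39364718
exp(-rT) = 0.99551011
N(d1) = 0.72027114; N(d2) = 0.65307923
C = S_0' * N(d1) - K * exp(-rT) * N(d2) = 24.99325855 * 0.72027114 - 22.8800 * 0.99551011 * 0.65307923 = 3.1266

Answer: Price = 3.1266


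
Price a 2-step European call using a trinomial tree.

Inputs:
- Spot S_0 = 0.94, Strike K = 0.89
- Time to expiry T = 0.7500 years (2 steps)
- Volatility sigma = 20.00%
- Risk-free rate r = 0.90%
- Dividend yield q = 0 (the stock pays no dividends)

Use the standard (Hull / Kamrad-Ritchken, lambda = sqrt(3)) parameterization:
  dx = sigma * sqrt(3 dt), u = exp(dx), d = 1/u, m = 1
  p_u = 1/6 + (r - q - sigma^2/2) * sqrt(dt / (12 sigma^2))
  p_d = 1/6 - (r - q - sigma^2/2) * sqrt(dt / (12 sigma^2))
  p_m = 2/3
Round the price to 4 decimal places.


dt = T/N = 0.375000; dx = sigma*sqrt(3*dt) = 0.212132
u = exp(dx) = 1.236311; d = 1/u = 0.808858
p_u = 0.156944, p_m = 0.666667, p_d = 0.176389
Discount per step: exp(-r*dt) = 0.996631
Stock lattice S(k, j) with j the centered position index:
  k=0: S(0,+0) = 0.9400
  k=1: S(1,-1) = 0.7603; S(1,+0) = 0.9400; S(1,+1) = 1.1621
  k=2: S(2,-2) = 0.6150; S(2,-1) = 0.7603; S(2,+0) = 0.9400; S(2,+1) = 1.1621; S(2,+2) = 1.4368
Terminal payoffs V(N, j) = max(S_T - K, 0):
  V(2,-2) = 0.000000; V(2,-1) = 0.000000; V(2,+0) = 0.050000; V(2,+1) = 0.272132; V(2,+2) = 0.546757
Backward induction: V(k, j) = exp(-r*dt) * [p_u * V(k+1, j+1) + p_m * V(k+1, j) + p_d * V(k+1, j-1)]
  V(1,-1) = exp(-r*dt) * [p_u*0.050000 + p_m*0.000000 + p_d*0.000000] = 0.007821
  V(1,+0) = exp(-r*dt) * [p_u*0.272132 + p_m*0.050000 + p_d*0.000000] = 0.075787
  V(1,+1) = exp(-r*dt) * [p_u*0.546757 + p_m*0.272132 + p_d*0.050000] = 0.275121
  V(0,+0) = exp(-r*dt) * [p_u*0.275121 + p_m*0.075787 + p_d*0.007821] = 0.094762

Answer: Price = V(0,0) = 0.0948


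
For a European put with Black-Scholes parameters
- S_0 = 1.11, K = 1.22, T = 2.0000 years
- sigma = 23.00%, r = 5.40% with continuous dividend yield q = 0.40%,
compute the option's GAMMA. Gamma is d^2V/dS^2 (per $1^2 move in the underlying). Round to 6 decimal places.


d1 = 0.1795717857; d2 = -0.1456973337
phi(d1) = 0.3925617041; exp(-qT) = 0.9920319148; exp(-rT) = 0.8976275964
Gamma = exp(-qT) * phi(d1) / (S * sigma * sqrt(T)) = 0.9920319148 * 0.3925617041 / (1.1100 * 0.2300 * 1.4142135624) = 1.078618

Answer: Gamma = 1.078618


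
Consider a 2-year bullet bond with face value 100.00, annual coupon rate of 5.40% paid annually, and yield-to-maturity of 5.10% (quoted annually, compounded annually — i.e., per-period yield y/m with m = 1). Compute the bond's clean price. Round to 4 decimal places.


Coupon per period c = face * coupon_rate / m = 5.400000
Periods per year m = 1; per-period yield y/m = 0.051000
Number of cashflows N = 2
Cashflows (t years, CF_t, discount factor 1/(1+y/m)^(m*t), PV):
  t = 1.0000: CF_t = 5.400000, DF = 0.951475, PV = 5.137964
  t = 2.0000: CF_t = 105.400000, DF = 0.905304, PV = 95.419070
Price P = sum_t PV_t = 100.557034

Answer: Price = 100.5570


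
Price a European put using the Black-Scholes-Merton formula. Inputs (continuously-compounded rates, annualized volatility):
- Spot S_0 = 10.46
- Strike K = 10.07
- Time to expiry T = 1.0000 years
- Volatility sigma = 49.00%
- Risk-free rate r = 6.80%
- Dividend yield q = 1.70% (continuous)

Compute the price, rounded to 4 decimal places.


d1 = (ln(S/K) + (r - q + 0.5*sigma^2) * T) / (sigma * sqrt(T)) = 0.42662807
d2 = d1 - sigma * sqrt(T) = -0.06337193
exp(-rT) = 0.93426047; exp(-qT) = 0.98314368
P = K * exp(-rT) * N(-d2) - S_0 * exp(-qT) * N(-d1)
N(-d1) = 0.33482513; N(-d2) = 0.52526483
P = 10.0700 * 0.93426047 * 0.52526483 - 10.4600 * 0.98314368 * 0.33482513 = 1.4985

Answer: Price = 1.4985


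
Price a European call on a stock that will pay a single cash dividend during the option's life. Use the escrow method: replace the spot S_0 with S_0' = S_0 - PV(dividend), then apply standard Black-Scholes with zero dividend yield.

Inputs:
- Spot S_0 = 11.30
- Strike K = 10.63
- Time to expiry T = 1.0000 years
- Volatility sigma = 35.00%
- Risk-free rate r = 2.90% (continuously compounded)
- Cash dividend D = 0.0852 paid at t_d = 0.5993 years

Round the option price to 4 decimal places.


PV(D) = D * exp(-r * t_d) = 0.0852 * 0.98277046 = 0.08373204
S_0' = S_0 - PV(D) = 11.3000 - 0.08373204 = 11.21626796
d1 = (ln(S_0'/K) + (r + sigma^2/2)*T) / (sigma*sqrt(T)) = 0.41124294
d2 = d1 - sigma*sqrt(T) = 0.06124294
exp(-rT) = 0.97141646
N(d1) = 0.65955280; N(d2) = 0.52441713
C = S_0' * N(d1) - K * exp(-rT) * N(d2) = 11.21626796 * 0.65955280 - 10.6300 * 0.97141646 * 0.52441713 = 1.9825

Answer: Price = 1.9825


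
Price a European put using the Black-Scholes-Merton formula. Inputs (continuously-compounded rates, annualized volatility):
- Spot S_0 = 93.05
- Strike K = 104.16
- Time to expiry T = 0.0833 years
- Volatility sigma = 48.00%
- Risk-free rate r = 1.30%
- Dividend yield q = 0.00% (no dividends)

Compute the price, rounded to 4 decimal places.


d1 = (ln(S/K) + (r - q + 0.5*sigma^2) * T) / (sigma * sqrt(T)) = -0.73707829
d2 = d1 - sigma * sqrt(T) = -0.87561464
exp(-rT) = 0.99891769; exp(-qT) = 1.00000000
P = K * exp(-rT) * N(-d2) - S_0 * exp(-qT) * N(-d1)
N(-d1) = 0.76946263; N(-d2) = 0.80938022
P = 104.1600 * 0.99891769 * 0.80938022 - 93.0500 * 1.00000000 * 0.76946263 = 12.6153

Answer: Price = 12.6153


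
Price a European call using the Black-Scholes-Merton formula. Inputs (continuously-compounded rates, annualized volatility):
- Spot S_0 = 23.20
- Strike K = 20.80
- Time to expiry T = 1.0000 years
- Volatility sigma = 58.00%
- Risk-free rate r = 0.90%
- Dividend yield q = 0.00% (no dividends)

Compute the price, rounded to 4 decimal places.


d1 = (ln(S/K) + (r - q + 0.5*sigma^2) * T) / (sigma * sqrt(T)) = 0.49379188
d2 = d1 - sigma * sqrt(T) = -0.08620812
exp(-rT) = 0.99104038; exp(-qT) = 1.00000000
C = S_0 * exp(-qT) * N(d1) - K * exp(-rT) * N(d2)
N(d1) = 0.68927342; N(d2) = 0.46565049
C = 23.2000 * 1.00000000 * 0.68927342 - 20.8000 * 0.99104038 * 0.46565049 = 6.3924

Answer: Price = 6.3924


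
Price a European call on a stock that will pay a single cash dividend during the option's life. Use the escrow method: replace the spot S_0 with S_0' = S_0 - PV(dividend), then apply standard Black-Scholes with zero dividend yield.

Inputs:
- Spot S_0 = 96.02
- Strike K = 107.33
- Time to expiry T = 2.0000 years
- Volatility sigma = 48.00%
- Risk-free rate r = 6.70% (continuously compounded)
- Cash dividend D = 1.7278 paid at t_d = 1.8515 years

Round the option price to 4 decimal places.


Answer: Price = 25.3373

Derivation:
PV(D) = D * exp(-r * t_d) = 1.7278 * 0.88333523 = 1.52622661
S_0' = S_0 - PV(D) = 96.0200 - 1.52622661 = 94.49377339
d1 = (ln(S_0'/K) + (r + sigma^2/2)*T) / (sigma*sqrt(T)) = 0.34917189
d2 = d1 - sigma*sqrt(T) = -0.32965062
exp(-rT) = 0.87459006
N(d1) = 0.63651987; N(d2) = 0.37083199
C = S_0' * N(d1) - K * exp(-rT) * N(d2) = 94.49377339 * 0.63651987 - 107.3300 * 0.87459006 * 0.37083199 = 25.3373


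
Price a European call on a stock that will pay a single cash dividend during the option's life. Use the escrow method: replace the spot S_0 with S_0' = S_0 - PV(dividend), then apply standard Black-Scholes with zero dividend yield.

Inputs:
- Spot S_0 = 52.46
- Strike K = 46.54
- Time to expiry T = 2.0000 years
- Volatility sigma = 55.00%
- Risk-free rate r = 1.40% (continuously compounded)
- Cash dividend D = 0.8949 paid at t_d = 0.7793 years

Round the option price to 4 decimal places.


PV(D) = D * exp(-r * t_d) = 0.8949 * 0.98914910 = 0.88518953
S_0' = S_0 - PV(D) = 52.4600 - 0.88518953 = 51.57481047
d1 = (ln(S_0'/K) + (r + sigma^2/2)*T) / (sigma*sqrt(T)) = 0.55697030
d2 = d1 - sigma*sqrt(T) = -0.22084716
exp(-rT) = 0.97238837
N(d1) = 0.71122614; N(d2) = 0.41260572
C = S_0' * N(d1) - K * exp(-rT) * N(d2) = 51.57481047 * 0.71122614 - 46.5400 * 0.97238837 * 0.41260572 = 18.0089

Answer: Price = 18.0089


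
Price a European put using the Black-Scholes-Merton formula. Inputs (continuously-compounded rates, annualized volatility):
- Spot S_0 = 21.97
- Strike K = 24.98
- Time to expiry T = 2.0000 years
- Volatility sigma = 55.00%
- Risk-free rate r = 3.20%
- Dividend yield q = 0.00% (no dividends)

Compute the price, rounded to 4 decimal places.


d1 = (ln(S/K) + (r - q + 0.5*sigma^2) * T) / (sigma * sqrt(T)) = 0.30611602
d2 = d1 - sigma * sqrt(T) = -0.47170144
exp(-rT) = 0.93800500; exp(-qT) = 1.00000000
P = K * exp(-rT) * N(-d2) - S_0 * exp(-qT) * N(-d1)
N(-d1) = 0.37975816; N(-d2) = 0.68143005
P = 24.9800 * 0.93800500 * 0.68143005 - 21.9700 * 1.00000000 * 0.37975816 = 7.6235

Answer: Price = 7.6235


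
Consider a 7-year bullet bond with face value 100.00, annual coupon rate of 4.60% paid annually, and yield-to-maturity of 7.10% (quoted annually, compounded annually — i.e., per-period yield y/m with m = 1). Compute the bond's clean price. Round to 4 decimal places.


Answer: Price = 86.5736

Derivation:
Coupon per period c = face * coupon_rate / m = 4.600000
Periods per year m = 1; per-period yield y/m = 0.071000
Number of cashflows N = 7
Cashflows (t years, CF_t, discount factor 1/(1+y/m)^(m*t), PV):
  t = 1.0000: CF_t = 4.600000, DF = 0.933707, PV = 4.295051
  t = 2.0000: CF_t = 4.600000, DF = 0.871808, PV = 4.010319
  t = 3.0000: CF_t = 4.600000, DF = 0.814013, PV = 3.744462
  t = 4.0000: CF_t = 4.600000, DF = 0.760050, PV = 3.496230
  t = 5.0000: CF_t = 4.600000, DF = 0.709664, PV = 3.264453
  t = 6.0000: CF_t = 4.600000, DF = 0.662618, PV = 3.048042
  t = 7.0000: CF_t = 104.600000, DF = 0.618691, PV = 64.715065
Price P = sum_t PV_t = 86.573622


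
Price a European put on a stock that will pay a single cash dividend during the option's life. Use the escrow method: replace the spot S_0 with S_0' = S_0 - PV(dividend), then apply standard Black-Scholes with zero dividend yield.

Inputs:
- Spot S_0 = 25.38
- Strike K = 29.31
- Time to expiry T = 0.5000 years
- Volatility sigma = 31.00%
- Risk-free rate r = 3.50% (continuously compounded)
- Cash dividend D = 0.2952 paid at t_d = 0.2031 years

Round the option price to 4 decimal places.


Answer: Price = 4.6579

Derivation:
PV(D) = D * exp(-r * t_d) = 0.2952 * 0.99291671 = 0.29310901
S_0' = S_0 - PV(D) = 25.3800 - 0.29310901 = 25.08689099
d1 = (ln(S_0'/K) + (r + sigma^2/2)*T) / (sigma*sqrt(T)) = -0.52033167
d2 = d1 - sigma*sqrt(T) = -0.73953477
exp(-rT) = 0.98265224
N(-d1) = 0.69858379; N(-d2) = 0.77020883
P = K * exp(-rT) * N(-d2) - S_0' * N(-d1) = 29.3100 * 0.98265224 * 0.77020883 - 25.08689099 * 0.69858379 = 4.6579


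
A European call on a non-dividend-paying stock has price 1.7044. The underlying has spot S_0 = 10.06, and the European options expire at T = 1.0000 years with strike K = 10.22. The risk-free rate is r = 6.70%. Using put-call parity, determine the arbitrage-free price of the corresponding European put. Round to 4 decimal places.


Answer: Put price = 1.2021

Derivation:
Put-call parity: C - P = S_0 * exp(-qT) - K * exp(-rT).
S_0 * exp(-qT) = 10.0600 * 1.00000000 = 10.06000000
K * exp(-rT) = 10.2200 * 0.93519520 = 9.55769496
P = C - S*exp(-qT) + K*exp(-rT)
P = 1.7044 - 10.06000000 + 9.55769496 = 1.2021


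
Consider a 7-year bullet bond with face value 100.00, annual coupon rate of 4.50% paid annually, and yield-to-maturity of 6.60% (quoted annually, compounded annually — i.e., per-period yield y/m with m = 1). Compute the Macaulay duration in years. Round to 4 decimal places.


Coupon per period c = face * coupon_rate / m = 4.500000
Periods per year m = 1; per-period yield y/m = 0.066000
Number of cashflows N = 7
Cashflows (t years, CF_t, discount factor 1/(1+y/m)^(m*t), PV):
  t = 1.0000: CF_t = 4.500000, DF = 0.938086, PV = 4.221388
  t = 2.0000: CF_t = 4.500000, DF = 0.880006, PV = 3.960027
  t = 3.0000: CF_t = 4.500000, DF = 0.825521, PV = 3.714847
  t = 4.0000: CF_t = 4.500000, DF = 0.774410, PV = 3.484847
  t = 5.0000: CF_t = 4.500000, DF = 0.726464, PV = 3.269087
  t = 6.0000: CF_t = 4.500000, DF = 0.681486, PV = 3.066686
  t = 7.0000: CF_t = 104.500000, DF = 0.639292, PV = 66.806060
Price P = sum_t PV_t = 88.522941
Macaulay numerator sum_t t * PV_t:
  t * PV_t at t = 1.0000: 4.221388
  t * PV_t at t = 2.0000: 7.920053
  t * PV_t at t = 3.0000: 11.144540
  t * PV_t at t = 4.0000: 13.939387
  t * PV_t at t = 5.0000: 16.345435
  t * PV_t at t = 6.0000: 18.400115
  t * PV_t at t = 7.0000: 467.642418
Macaulay duration D = (sum_t t * PV_t) / P = 539.613338 / 88.522941 = 6.095746

Answer: Macaulay duration = 6.0957 years


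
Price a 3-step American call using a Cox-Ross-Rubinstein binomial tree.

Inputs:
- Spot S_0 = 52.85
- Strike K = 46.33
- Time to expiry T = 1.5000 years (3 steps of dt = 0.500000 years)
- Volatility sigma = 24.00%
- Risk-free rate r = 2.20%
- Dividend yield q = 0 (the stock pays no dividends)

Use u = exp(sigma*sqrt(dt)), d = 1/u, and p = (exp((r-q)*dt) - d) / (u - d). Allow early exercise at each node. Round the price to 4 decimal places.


Answer: Price = V(0,0) = 10.5318

Derivation:
dt = T/N = 0.500000
u = exp(sigma*sqrt(dt)) = 1.184956; d = 1/u = 0.843913
p = (exp((r-q)*dt) - d) / (u - d) = 0.490107
Discount per step: exp(-r*dt) = 0.989060
Stock lattice S(k, i) with i counting down-moves:
  k=0: S(0,0) = 52.8500
  k=1: S(1,0) = 62.6249; S(1,1) = 44.6008
  k=2: S(2,0) = 74.2078; S(2,1) = 52.8500; S(2,2) = 37.6392
  k=3: S(3,0) = 87.9330; S(3,1) = 62.6249; S(3,2) = 44.6008; S(3,3) = 31.7642
Terminal payoffs V(N, i) = max(S_T - K, 0):
  V(3,0) = 41.602950; V(3,1) = 16.294924; V(3,2) = 0.000000; V(3,3) = 0.000000
Backward induction: V(k, i) = exp(-r*dt) * [p * V(k+1, i) + (1-p) * V(k+1, i+1)]; then take max(V_cont, immediate exercise) for American.
  V(2,0) = exp(-r*dt) * [p*41.602950 + (1-p)*16.294924] = 28.384615; exercise = 27.877778; V(2,0) = max -> 28.384615
  V(2,1) = exp(-r*dt) * [p*16.294924 + (1-p)*0.000000] = 7.898892; exercise = 6.520000; V(2,1) = max -> 7.898892
  V(2,2) = exp(-r*dt) * [p*0.000000 + (1-p)*0.000000] = 0.000000; exercise = 0.000000; V(2,2) = max -> 0.000000
  V(1,0) = exp(-r*dt) * [p*28.384615 + (1-p)*7.898892] = 17.742843; exercise = 16.294924; V(1,0) = max -> 17.742843
  V(1,1) = exp(-r*dt) * [p*7.898892 + (1-p)*0.000000] = 3.828953; exercise = 0.000000; V(1,1) = max -> 3.828953
  V(0,0) = exp(-r*dt) * [p*17.742843 + (1-p)*3.828953] = 10.531762; exercise = 6.520000; V(0,0) = max -> 10.531762


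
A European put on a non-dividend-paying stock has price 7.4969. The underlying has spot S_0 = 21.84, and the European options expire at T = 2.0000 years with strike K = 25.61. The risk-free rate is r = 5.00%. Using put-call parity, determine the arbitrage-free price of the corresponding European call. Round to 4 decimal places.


Answer: Call price = 6.1640

Derivation:
Put-call parity: C - P = S_0 * exp(-qT) - K * exp(-rT).
S_0 * exp(-qT) = 21.8400 * 1.00000000 = 21.84000000
K * exp(-rT) = 25.6100 * 0.90483742 = 23.17288628
C = P + S*exp(-qT) - K*exp(-rT)
C = 7.4969 + 21.84000000 - 23.17288628 = 6.1640


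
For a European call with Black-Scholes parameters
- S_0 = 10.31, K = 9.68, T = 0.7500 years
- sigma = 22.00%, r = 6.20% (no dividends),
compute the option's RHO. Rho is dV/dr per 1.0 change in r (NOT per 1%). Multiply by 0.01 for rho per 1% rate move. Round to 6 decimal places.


Answer: Rho = 4.742247

Derivation:
d1 = 0.6702637558; d2 = 0.4797381669
phi(d1) = 0.3186808063; exp(-qT) = 1.0000000000; exp(-rT) = 0.9545645606
N(d2) = 0.6842932075
Rho = K*T*exp(-rT)*N(d2) = 9.6800 * 0.7500 * 0.9545645606 * 0.6842932075 = 4.742247


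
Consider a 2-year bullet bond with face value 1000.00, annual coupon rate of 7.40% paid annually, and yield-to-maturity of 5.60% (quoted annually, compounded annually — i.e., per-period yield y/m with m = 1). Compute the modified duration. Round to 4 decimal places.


Coupon per period c = face * coupon_rate / m = 74.000000
Periods per year m = 1; per-period yield y/m = 0.056000
Number of cashflows N = 2
Cashflows (t years, CF_t, discount factor 1/(1+y/m)^(m*t), PV):
  t = 1.0000: CF_t = 74.000000, DF = 0.946970, PV = 70.075758
  t = 2.0000: CF_t = 1074.000000, DF = 0.896752, PV = 963.111226
Price P = sum_t PV_t = 1033.186983
First compute Macaulay numerator sum_t t * PV_t:
  t * PV_t at t = 1.0000: 70.075758
  t * PV_t at t = 2.0000: 1926.222452
Macaulay duration D = 1996.298209 / 1033.186983 = 1.932175
Modified duration = D / (1 + y/m) = 1.932175 / (1 + 0.056000) = 1.829711

Answer: Modified duration = 1.8297


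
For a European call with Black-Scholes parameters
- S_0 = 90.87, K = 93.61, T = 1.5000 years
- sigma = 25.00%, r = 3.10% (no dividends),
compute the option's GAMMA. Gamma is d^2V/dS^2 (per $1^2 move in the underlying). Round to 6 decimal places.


d1 = 0.2079378320; d2 = -0.0982483859
phi(d1) = 0.3904100804; exp(-qT) = 1.0000000000; exp(-rT) = 0.9545645606
Gamma = exp(-qT) * phi(d1) / (S * sigma * sqrt(T)) = 1.0000000000 * 0.3904100804 / (90.8700 * 0.2500 * 1.2247448714) = 0.014032

Answer: Gamma = 0.014032


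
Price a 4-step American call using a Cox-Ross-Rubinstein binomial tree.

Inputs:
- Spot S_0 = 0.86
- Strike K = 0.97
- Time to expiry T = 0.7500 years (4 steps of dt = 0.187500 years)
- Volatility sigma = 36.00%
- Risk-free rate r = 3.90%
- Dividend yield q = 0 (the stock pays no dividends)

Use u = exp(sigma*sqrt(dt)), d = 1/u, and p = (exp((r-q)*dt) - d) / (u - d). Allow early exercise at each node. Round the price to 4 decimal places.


Answer: Price = V(0,0) = 0.0806

Derivation:
dt = T/N = 0.187500
u = exp(sigma*sqrt(dt)) = 1.168691; d = 1/u = 0.855658
p = (exp((r-q)*dt) - d) / (u - d) = 0.484553
Discount per step: exp(-r*dt) = 0.992714
Stock lattice S(k, i) with i counting down-moves:
  k=0: S(0,0) = 0.8600
  k=1: S(1,0) = 1.0051; S(1,1) = 0.7359
  k=2: S(2,0) = 1.1746; S(2,1) = 0.8600; S(2,2) = 0.6296
  k=3: S(3,0) = 1.3728; S(3,1) = 1.0051; S(3,2) = 0.7359; S(3,3) = 0.5388
  k=4: S(4,0) = 1.6043; S(4,1) = 1.1746; S(4,2) = 0.8600; S(4,3) = 0.6296; S(4,4) = 0.4610
Terminal payoffs V(N, i) = max(S_T - K, 0):
  V(4,0) = 0.634345; V(4,1) = 0.204622; V(4,2) = 0.000000; V(4,3) = 0.000000; V(4,4) = 0.000000
Backward induction: V(k, i) = exp(-r*dt) * [p * V(k+1, i) + (1-p) * V(k+1, i+1)]; then take max(V_cont, immediate exercise) for American.
  V(3,0) = exp(-r*dt) * [p*0.634345 + (1-p)*0.204622] = 0.409838; exercise = 0.402770; V(3,0) = max -> 0.409838
  V(3,1) = exp(-r*dt) * [p*0.204622 + (1-p)*0.000000] = 0.098428; exercise = 0.035075; V(3,1) = max -> 0.098428
  V(3,2) = exp(-r*dt) * [p*0.000000 + (1-p)*0.000000] = 0.000000; exercise = 0.000000; V(3,2) = max -> 0.000000
  V(3,3) = exp(-r*dt) * [p*0.000000 + (1-p)*0.000000] = 0.000000; exercise = 0.000000; V(3,3) = max -> 0.000000
  V(2,0) = exp(-r*dt) * [p*0.409838 + (1-p)*0.098428] = 0.247506; exercise = 0.204622; V(2,0) = max -> 0.247506
  V(2,1) = exp(-r*dt) * [p*0.098428 + (1-p)*0.000000] = 0.047346; exercise = 0.000000; V(2,1) = max -> 0.047346
  V(2,2) = exp(-r*dt) * [p*0.000000 + (1-p)*0.000000] = 0.000000; exercise = 0.000000; V(2,2) = max -> 0.000000
  V(1,0) = exp(-r*dt) * [p*0.247506 + (1-p)*0.047346] = 0.143283; exercise = 0.035075; V(1,0) = max -> 0.143283
  V(1,1) = exp(-r*dt) * [p*0.047346 + (1-p)*0.000000] = 0.022775; exercise = 0.000000; V(1,1) = max -> 0.022775
  V(0,0) = exp(-r*dt) * [p*0.143283 + (1-p)*0.022775] = 0.080576; exercise = 0.000000; V(0,0) = max -> 0.080576


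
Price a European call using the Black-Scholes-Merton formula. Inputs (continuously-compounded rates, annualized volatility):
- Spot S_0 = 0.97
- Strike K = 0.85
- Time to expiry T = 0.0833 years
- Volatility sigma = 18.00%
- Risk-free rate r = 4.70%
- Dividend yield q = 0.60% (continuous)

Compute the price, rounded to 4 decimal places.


d1 = (ln(S/K) + (r - q + 0.5*sigma^2) * T) / (sigma * sqrt(T)) = 2.63371518
d2 = d1 - sigma * sqrt(T) = 2.58176405
exp(-rT) = 0.99609255; exp(-qT) = 0.99950032
C = S_0 * exp(-qT) * N(d1) - K * exp(-rT) * N(d2)
N(d1) = 0.99577718; N(d2) = 0.99508516
C = 0.9700 * 0.99950032 * 0.99577718 - 0.8500 * 0.99609255 * 0.99508516 = 0.1229

Answer: Price = 0.1229


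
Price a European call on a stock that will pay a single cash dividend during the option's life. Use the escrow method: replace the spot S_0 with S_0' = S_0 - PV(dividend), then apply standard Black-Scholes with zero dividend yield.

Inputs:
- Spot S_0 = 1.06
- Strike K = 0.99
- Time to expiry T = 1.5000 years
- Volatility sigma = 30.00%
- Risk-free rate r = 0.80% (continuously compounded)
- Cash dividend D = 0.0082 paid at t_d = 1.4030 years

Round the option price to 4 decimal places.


Answer: Price = 0.1877

Derivation:
PV(D) = D * exp(-r * t_d) = 0.0082 * 0.98883875 = 0.00810848
S_0' = S_0 - PV(D) = 1.0600 - 0.00810848 = 1.05189152
d1 = (ln(S_0'/K) + (r + sigma^2/2)*T) / (sigma*sqrt(T)) = 0.38141367
d2 = d1 - sigma*sqrt(T) = 0.01399020
exp(-rT) = 0.98807171
N(d1) = 0.64855184; N(d2) = 0.50558110
C = S_0' * N(d1) - K * exp(-rT) * N(d2) = 1.05189152 * 0.64855184 - 0.9900 * 0.98807171 * 0.50558110 = 0.1877


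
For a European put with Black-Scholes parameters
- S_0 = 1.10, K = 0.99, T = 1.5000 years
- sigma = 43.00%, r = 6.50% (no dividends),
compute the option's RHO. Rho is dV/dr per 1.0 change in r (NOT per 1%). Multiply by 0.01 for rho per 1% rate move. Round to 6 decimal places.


Answer: Rho = -0.608189

Derivation:
d1 = 0.6485176298; d2 = 0.1218773351
phi(d1) = 0.3232833514; exp(-qT) = 1.0000000000; exp(-rT) = 0.9071023416
N(-d2) = 0.4514980829
Rho = -K*T*exp(-rT)*N(-d2) = -0.9900 * 1.5000 * 0.9071023416 * 0.4514980829 = -0.608189


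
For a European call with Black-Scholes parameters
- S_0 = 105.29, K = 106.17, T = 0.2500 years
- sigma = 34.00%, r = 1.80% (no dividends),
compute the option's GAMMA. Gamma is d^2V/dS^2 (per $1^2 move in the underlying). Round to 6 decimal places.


d1 = 0.0625109697; d2 = -0.1074890303
phi(d1) = 0.3981635837; exp(-qT) = 1.0000000000; exp(-rT) = 0.9955101098
Gamma = exp(-qT) * phi(d1) / (S * sigma * sqrt(T)) = 1.0000000000 * 0.3981635837 / (105.2900 * 0.3400 * 0.5000000000) = 0.022245

Answer: Gamma = 0.022245


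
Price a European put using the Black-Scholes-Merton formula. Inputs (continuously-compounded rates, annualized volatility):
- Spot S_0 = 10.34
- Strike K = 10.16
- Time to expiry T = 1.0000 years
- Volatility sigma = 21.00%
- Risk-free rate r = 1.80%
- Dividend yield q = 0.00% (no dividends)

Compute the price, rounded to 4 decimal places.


Answer: Price = 0.6811

Derivation:
d1 = (ln(S/K) + (r - q + 0.5*sigma^2) * T) / (sigma * sqrt(T)) = 0.27434013
d2 = d1 - sigma * sqrt(T) = 0.06434013
exp(-rT) = 0.98216103; exp(-qT) = 1.00000000
P = K * exp(-rT) * N(-d2) - S_0 * exp(-qT) * N(-d1)
N(-d1) = 0.39191162; N(-d2) = 0.47434970
P = 10.1600 * 0.98216103 * 0.47434970 - 10.3400 * 1.00000000 * 0.39191162 = 0.6811


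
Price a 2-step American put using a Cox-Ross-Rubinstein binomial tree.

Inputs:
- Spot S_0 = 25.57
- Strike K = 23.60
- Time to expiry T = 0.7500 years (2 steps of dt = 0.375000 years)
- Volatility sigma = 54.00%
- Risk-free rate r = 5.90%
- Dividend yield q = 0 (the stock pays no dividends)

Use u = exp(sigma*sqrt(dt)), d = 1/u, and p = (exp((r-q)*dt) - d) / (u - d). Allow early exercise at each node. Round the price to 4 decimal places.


Answer: Price = V(0,0) = 2.9963

Derivation:
dt = T/N = 0.375000
u = exp(sigma*sqrt(dt)) = 1.391916; d = 1/u = 0.718434
p = (exp((r-q)*dt) - d) / (u - d) = 0.451293
Discount per step: exp(-r*dt) = 0.978118
Stock lattice S(k, i) with i counting down-moves:
  k=0: S(0,0) = 25.5700
  k=1: S(1,0) = 35.5913; S(1,1) = 18.3704
  k=2: S(2,0) = 49.5401; S(2,1) = 25.5700; S(2,2) = 13.1979
Terminal payoffs V(N, i) = max(K - S_T, 0):
  V(2,0) = 0.000000; V(2,1) = 0.000000; V(2,2) = 10.402102
Backward induction: V(k, i) = exp(-r*dt) * [p * V(k+1, i) + (1-p) * V(k+1, i+1)]; then take max(V_cont, immediate exercise) for American.
  V(1,0) = exp(-r*dt) * [p*0.000000 + (1-p)*0.000000] = 0.000000; exercise = 0.000000; V(1,0) = max -> 0.000000
  V(1,1) = exp(-r*dt) * [p*0.000000 + (1-p)*10.402102] = 5.582813; exercise = 5.229637; V(1,1) = max -> 5.582813
  V(0,0) = exp(-r*dt) * [p*0.000000 + (1-p)*5.582813] = 2.996298; exercise = 0.000000; V(0,0) = max -> 2.996298


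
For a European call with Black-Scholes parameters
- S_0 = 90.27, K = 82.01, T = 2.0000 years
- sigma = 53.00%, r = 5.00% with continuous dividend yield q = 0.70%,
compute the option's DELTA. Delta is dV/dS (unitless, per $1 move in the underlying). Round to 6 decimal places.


Answer: Delta = 0.721389

Derivation:
d1 = 0.6175363488; d2 = -0.1319968393
phi(d1) = 0.3296861610; exp(-qT) = 0.9860975443; exp(-rT) = 0.9048374180
N(d1) = 0.7315594932
Delta = exp(-qT) * N(d1) = 0.9860975443 * 0.7315594932 = 0.721389


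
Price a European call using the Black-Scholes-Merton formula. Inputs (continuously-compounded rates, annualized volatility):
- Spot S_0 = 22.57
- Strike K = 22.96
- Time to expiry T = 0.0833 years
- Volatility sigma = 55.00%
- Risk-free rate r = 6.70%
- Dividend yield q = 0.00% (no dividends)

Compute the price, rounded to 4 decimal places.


Answer: Price = 1.3088

Derivation:
d1 = (ln(S/K) + (r - q + 0.5*sigma^2) * T) / (sigma * sqrt(T)) = 0.00660355
d2 = d1 - sigma * sqrt(T) = -0.15213602
exp(-rT) = 0.99443445; exp(-qT) = 1.00000000
C = S_0 * exp(-qT) * N(d1) - K * exp(-rT) * N(d2)
N(d1) = 0.50263442; N(d2) = 0.43953983
C = 22.5700 * 1.00000000 * 0.50263442 - 22.9600 * 0.99443445 * 0.43953983 = 1.3088
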